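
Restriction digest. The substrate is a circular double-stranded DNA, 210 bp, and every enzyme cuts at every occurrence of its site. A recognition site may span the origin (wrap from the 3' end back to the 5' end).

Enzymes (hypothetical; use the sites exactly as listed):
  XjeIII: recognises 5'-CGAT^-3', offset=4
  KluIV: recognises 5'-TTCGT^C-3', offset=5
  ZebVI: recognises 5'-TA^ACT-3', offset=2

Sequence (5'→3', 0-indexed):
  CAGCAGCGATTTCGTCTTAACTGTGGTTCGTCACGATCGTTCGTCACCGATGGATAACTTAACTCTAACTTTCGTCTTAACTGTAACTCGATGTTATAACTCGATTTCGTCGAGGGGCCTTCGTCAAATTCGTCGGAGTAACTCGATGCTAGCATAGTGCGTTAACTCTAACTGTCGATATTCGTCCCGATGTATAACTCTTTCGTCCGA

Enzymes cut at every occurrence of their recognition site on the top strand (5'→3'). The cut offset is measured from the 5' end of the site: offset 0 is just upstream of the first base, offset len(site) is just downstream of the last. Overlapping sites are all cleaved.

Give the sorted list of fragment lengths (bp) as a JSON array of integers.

[4,4,5,5,5,5,5,6,6,6,6,6,6,6,7,7,7,7,7,7,8,9,9,10,12,14,14,17]

Site scan:
  XjeIII (CGAT, off=4): starts [6, 33, 47, 88, 101, 143, 175, 187] → cuts [10, 37, 51, 92, 105, 147, 179, 191]
  KluIV (TTCGTC, off=5): starts [10, 26, 39, 70, 105, 119, 128, 180, 201] → cuts [15, 31, 44, 75, 110, 124, 133, 185, 206]
  ZebVI (TAACT, off=2): starts [17, 54, 59, 65, 77, 83, 96, 138, 162, 168, 194] → cuts [19, 56, 61, 67, 79, 85, 98, 140, 164, 170, 196]

All cut coordinates (distinct, sorted): [10, 15, 19, 31, 37, 44, 51, 56, 61, 67, 75, 79, 85, 92, 98, 105, 110, 124, 133, 140, 147, 164, 170, 179, 185, 191, 196, 206]

Fragments:
  10→15: 5 bp
  15→19: 4 bp
  19→31: 12 bp
  31→37: 6 bp
  37→44: 7 bp
  44→51: 7 bp
  51→56: 5 bp
  56→61: 5 bp
  61→67: 6 bp
  67→75: 8 bp
  75→79: 4 bp
  79→85: 6 bp
  85→92: 7 bp
  92→98: 6 bp
  98→105: 7 bp
  105→110: 5 bp
  110→124: 14 bp
  124→133: 9 bp
  133→140: 7 bp
  140→147: 7 bp
  147→164: 17 bp
  164→170: 6 bp
  170→179: 9 bp
  179→185: 6 bp
  185→191: 6 bp
  191→196: 5 bp
  196→206: 10 bp
  206→10 (wrap): 210-206+10 = 14 bp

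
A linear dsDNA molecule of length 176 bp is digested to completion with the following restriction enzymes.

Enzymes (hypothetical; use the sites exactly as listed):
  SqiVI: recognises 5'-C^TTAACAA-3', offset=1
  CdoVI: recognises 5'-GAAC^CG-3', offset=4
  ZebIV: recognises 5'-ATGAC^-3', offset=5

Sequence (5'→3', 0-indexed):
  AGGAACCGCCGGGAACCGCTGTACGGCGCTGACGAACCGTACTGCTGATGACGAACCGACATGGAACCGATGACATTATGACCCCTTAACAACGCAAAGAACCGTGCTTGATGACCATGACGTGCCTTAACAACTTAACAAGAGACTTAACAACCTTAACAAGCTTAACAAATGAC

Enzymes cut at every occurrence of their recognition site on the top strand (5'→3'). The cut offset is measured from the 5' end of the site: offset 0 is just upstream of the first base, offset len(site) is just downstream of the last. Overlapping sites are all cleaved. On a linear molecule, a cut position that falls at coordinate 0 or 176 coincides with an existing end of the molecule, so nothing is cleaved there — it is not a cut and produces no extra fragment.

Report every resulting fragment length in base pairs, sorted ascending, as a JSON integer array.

Scan for sites:
  SqiVI (CTTAACAA, off=1): starts [84, 125, 133, 145, 154, 163] → cuts [85, 126, 134, 146, 155, 164]
  CdoVI (GAACCG, off=4): starts [2, 12, 33, 52, 63, 98] → cuts [6, 16, 37, 56, 67, 102]
  ZebIV (ATGAC, off=5): starts [47, 69, 77, 110, 116, 171] → cuts [52, 74, 82, 115, 121] (position 176 is a terminus of the linear molecule — no cut)

Pooled cuts: [6, 16, 37, 52, 56, 67, 74, 82, 85, 102, 115, 121, 126, 134, 146, 155, 164]

Fragment lengths:
  [0,6): 6 bp
  [6,16): 10 bp
  [16,37): 21 bp
  [37,52): 15 bp
  [52,56): 4 bp
  [56,67): 11 bp
  [67,74): 7 bp
  [74,82): 8 bp
  [82,85): 3 bp
  [85,102): 17 bp
  [102,115): 13 bp
  [115,121): 6 bp
  [121,126): 5 bp
  [126,134): 8 bp
  [134,146): 12 bp
  [146,155): 9 bp
  [155,164): 9 bp
  [164,176): 12 bp

[3,4,5,6,6,7,8,8,9,9,10,11,12,12,13,15,17,21]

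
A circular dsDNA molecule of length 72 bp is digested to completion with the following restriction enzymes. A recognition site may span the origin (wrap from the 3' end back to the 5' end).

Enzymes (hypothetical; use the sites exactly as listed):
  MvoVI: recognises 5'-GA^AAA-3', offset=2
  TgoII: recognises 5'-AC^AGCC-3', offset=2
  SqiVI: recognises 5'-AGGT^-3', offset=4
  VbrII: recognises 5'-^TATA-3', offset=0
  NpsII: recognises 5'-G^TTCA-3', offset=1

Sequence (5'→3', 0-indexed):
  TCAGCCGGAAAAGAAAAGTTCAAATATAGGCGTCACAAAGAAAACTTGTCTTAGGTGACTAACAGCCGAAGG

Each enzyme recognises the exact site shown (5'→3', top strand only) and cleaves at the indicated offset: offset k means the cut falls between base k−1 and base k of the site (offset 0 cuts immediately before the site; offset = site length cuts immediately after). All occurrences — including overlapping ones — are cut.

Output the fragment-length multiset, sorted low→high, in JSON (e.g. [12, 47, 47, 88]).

[4,5,6,7,8,10,15,17]

Site scan:
  MvoVI GAAAA/2: at [7, 12, 39] ⇒ [9, 14, 41]
  TgoII ACAGCC/2: at [61] ⇒ [63]
  SqiVI AGGT/4: at [52, 69] ⇒ [1, 56]
  VbrII TATA/0: at [24] ⇒ [24]
  NpsII GTTCA/1: at [17] ⇒ [18]

Pooled cuts: [1, 9, 14, 18, 24, 41, 56, 63]

Fragment lengths:
  1→9: 8 bp
  9→14: 5 bp
  14→18: 4 bp
  18→24: 6 bp
  24→41: 17 bp
  41→56: 15 bp
  56→63: 7 bp
  63→1 (wrap): 72-63+1 = 10 bp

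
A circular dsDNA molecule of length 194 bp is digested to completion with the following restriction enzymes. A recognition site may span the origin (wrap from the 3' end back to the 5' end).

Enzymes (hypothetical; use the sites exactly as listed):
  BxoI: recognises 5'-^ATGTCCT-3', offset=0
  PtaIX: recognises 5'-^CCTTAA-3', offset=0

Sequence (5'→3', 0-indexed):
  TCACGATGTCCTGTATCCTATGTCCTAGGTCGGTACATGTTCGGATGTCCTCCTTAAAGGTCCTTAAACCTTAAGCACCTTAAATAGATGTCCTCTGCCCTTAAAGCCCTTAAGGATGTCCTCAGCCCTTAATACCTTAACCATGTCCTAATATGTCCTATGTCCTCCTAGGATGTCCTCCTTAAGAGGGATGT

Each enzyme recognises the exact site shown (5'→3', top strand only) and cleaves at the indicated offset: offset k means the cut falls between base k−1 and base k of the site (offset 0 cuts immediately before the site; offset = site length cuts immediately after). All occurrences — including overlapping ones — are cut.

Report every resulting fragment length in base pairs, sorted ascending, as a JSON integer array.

[7,7,7,7,8,8,8,9,9,10,10,10,11,11,13,14,20,25]

Scan for sites:
  BxoI ATGTCCT/0: at [5, 19, 44, 87, 115, 142, 152, 159, 172] ⇒ [5, 19, 44, 87, 115, 142, 152, 159, 172]
  PtaIX CCTTAA/0: at [51, 61, 68, 77, 98, 107, 126, 134, 179] ⇒ [51, 61, 68, 77, 98, 107, 126, 134, 179]

All cut coordinates (distinct, sorted): [5, 19, 44, 51, 61, 68, 77, 87, 98, 107, 115, 126, 134, 142, 152, 159, 172, 179]

Fragments:
  5→19: 14 bp
  19→44: 25 bp
  44→51: 7 bp
  51→61: 10 bp
  61→68: 7 bp
  68→77: 9 bp
  77→87: 10 bp
  87→98: 11 bp
  98→107: 9 bp
  107→115: 8 bp
  115→126: 11 bp
  126→134: 8 bp
  134→142: 8 bp
  142→152: 10 bp
  152→159: 7 bp
  159→172: 13 bp
  172→179: 7 bp
  179→5 (wrap): 194-179+5 = 20 bp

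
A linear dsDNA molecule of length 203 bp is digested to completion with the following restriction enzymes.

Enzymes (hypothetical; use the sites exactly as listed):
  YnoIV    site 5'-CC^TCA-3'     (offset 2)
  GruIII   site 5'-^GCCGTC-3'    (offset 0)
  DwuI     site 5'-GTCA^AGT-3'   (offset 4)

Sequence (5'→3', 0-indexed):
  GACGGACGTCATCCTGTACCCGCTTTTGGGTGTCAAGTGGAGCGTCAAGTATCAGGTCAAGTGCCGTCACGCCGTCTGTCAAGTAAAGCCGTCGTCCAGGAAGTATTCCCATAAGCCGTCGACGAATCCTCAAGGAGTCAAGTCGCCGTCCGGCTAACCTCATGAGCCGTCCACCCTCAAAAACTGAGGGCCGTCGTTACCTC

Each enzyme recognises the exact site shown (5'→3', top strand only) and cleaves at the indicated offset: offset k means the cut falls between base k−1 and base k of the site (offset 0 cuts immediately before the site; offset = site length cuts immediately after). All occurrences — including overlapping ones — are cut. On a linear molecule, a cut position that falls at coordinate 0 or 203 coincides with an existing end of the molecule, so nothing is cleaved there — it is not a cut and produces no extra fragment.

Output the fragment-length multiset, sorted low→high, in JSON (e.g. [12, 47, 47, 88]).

Per-enzyme occurrences:
  YnoIV CCTCA/2: at [127, 157, 174] ⇒ [129, 159, 176]
  GruIII GCCGTC/0: at [62, 70, 87, 114, 144, 165, 189] ⇒ [62, 70, 87, 114, 144, 165, 189]
  DwuI GTCAAGT/4: at [31, 43, 55, 77, 136] ⇒ [35, 47, 59, 81, 140]

Pooled cuts: [35, 47, 59, 62, 70, 81, 87, 114, 129, 140, 144, 159, 165, 176, 189]

Fragment lengths:
  [0,35): 35 bp
  [35,47): 12 bp
  [47,59): 12 bp
  [59,62): 3 bp
  [62,70): 8 bp
  [70,81): 11 bp
  [81,87): 6 bp
  [87,114): 27 bp
  [114,129): 15 bp
  [129,140): 11 bp
  [140,144): 4 bp
  [144,159): 15 bp
  [159,165): 6 bp
  [165,176): 11 bp
  [176,189): 13 bp
  [189,203): 14 bp

[3,4,6,6,8,11,11,11,12,12,13,14,15,15,27,35]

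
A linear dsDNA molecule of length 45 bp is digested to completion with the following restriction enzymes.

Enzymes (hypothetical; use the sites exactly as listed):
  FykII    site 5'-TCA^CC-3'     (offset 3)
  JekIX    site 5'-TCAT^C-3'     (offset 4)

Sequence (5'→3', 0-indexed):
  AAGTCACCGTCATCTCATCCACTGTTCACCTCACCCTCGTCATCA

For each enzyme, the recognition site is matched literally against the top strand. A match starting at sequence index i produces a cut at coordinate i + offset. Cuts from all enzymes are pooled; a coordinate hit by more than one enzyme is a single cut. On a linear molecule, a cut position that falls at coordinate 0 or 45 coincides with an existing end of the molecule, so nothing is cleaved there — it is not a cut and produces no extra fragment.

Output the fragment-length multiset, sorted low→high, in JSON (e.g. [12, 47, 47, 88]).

Per-enzyme occurrences:
  FykII (TCACC, off=3): starts [3, 25, 30] → cuts [6, 28, 33]
  JekIX (TCATC, off=4): starts [9, 14, 39] → cuts [13, 18, 43]

Pooled cuts: [6, 13, 18, 28, 33, 43]

Fragment lengths:
  [0,6): 6 bp
  [6,13): 7 bp
  [13,18): 5 bp
  [18,28): 10 bp
  [28,33): 5 bp
  [33,43): 10 bp
  [43,45): 2 bp

[2,5,5,6,7,10,10]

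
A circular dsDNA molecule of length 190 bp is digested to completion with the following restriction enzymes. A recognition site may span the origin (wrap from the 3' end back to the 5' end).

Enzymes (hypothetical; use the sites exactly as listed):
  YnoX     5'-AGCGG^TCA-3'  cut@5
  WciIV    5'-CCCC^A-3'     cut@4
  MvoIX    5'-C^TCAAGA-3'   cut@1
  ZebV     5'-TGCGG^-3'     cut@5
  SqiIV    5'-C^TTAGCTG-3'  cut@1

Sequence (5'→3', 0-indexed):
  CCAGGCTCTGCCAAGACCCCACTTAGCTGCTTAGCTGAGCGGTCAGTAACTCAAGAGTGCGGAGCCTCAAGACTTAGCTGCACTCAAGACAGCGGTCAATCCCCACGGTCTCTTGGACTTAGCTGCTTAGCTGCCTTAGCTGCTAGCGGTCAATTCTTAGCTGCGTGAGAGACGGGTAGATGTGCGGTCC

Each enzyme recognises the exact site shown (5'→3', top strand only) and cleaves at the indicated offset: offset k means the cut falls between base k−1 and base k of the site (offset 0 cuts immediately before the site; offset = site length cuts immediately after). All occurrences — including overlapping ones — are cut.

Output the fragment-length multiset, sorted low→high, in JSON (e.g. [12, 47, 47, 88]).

[2,4,5,7,7,8,8,8,9,9,10,12,12,12,14,14,18,31]

Site scan:
  YnoX AGCGGTCA/5: at [37, 90, 144] ⇒ [42, 95, 149]
  WciIV CCCCA/4: at [16, 100, 188] ⇒ [2, 20, 104]
  MvoIX CTCAAGA/1: at [49, 65, 82] ⇒ [50, 66, 83]
  ZebV TGCGG/5: at [57, 182] ⇒ [62, 187]
  SqiIV CTTAGCTG/1: at [21, 29, 72, 117, 125, 134, 155] ⇒ [22, 30, 73, 118, 126, 135, 156]

All cut coordinates (distinct, sorted): [2, 20, 22, 30, 42, 50, 62, 66, 73, 83, 95, 104, 118, 126, 135, 149, 156, 187]

Fragment lengths:
  2→20: 18 bp
  20→22: 2 bp
  22→30: 8 bp
  30→42: 12 bp
  42→50: 8 bp
  50→62: 12 bp
  62→66: 4 bp
  66→73: 7 bp
  73→83: 10 bp
  83→95: 12 bp
  95→104: 9 bp
  104→118: 14 bp
  118→126: 8 bp
  126→135: 9 bp
  135→149: 14 bp
  149→156: 7 bp
  156→187: 31 bp
  187→2 (wrap): 190-187+2 = 5 bp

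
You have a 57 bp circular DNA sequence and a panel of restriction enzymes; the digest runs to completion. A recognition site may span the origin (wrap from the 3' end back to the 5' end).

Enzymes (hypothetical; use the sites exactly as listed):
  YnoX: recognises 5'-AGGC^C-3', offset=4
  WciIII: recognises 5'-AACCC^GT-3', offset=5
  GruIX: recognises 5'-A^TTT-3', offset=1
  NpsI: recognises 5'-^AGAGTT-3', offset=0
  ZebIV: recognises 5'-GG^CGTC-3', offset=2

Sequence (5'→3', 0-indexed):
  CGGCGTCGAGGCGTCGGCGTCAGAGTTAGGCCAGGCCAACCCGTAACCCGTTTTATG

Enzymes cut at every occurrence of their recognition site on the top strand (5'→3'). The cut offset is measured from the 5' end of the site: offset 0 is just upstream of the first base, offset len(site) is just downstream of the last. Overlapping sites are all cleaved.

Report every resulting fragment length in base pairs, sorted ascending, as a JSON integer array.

Per-enzyme occurrences:
  YnoX (AGGCC, off=4): starts [27, 32] → cuts [31, 36]
  WciIII (AACCCGT, off=5): starts [37, 44] → cuts [42, 49]
  GruIX (ATTT, off=1): no sites
  NpsI (AGAGTT, off=0): starts [21] → cuts [21]
  ZebIV (GGCGTC, off=2): starts [1, 9, 15] → cuts [3, 11, 17]

Pooled cuts: [3, 11, 17, 21, 31, 36, 42, 49]

Fragments:
  3→11: 8 bp
  11→17: 6 bp
  17→21: 4 bp
  21→31: 10 bp
  31→36: 5 bp
  36→42: 6 bp
  42→49: 7 bp
  49→3 (wrap): 57-49+3 = 11 bp

[4,5,6,6,7,8,10,11]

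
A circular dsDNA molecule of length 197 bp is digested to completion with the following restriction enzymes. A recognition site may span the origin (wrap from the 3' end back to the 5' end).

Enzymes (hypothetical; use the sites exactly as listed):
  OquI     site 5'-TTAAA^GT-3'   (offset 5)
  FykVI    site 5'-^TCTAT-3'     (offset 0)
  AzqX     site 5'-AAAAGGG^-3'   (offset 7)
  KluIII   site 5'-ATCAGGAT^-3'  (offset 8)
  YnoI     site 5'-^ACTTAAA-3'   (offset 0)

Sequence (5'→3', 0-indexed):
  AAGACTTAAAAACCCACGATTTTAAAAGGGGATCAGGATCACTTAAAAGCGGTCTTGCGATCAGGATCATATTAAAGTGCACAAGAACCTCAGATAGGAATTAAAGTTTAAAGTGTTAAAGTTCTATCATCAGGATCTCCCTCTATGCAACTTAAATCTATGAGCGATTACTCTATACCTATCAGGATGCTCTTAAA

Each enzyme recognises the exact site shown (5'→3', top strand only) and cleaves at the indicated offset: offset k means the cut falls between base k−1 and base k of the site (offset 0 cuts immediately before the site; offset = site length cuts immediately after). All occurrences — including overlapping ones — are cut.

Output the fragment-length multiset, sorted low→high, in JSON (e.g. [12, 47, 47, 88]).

[1,2,5,7,7,8,8,9,9,12,14,15,17,27,27,29]

Scan for sites:
  OquI (TTAAAGT, off=5): starts [71, 100, 107, 115] → cuts [76, 105, 112, 120]
  FykVI (TCTAT, off=0): starts [122, 141, 156, 171] → cuts [122, 141, 156, 171]
  AzqX (AAAAGGG, off=7): starts [23] → cuts [30]
  KluIII (ATCAGGAT, off=8): starts [31, 59, 128, 180] → cuts [39, 67, 136, 188]
  YnoI (ACTTAAA, off=0): starts [3, 40, 149] → cuts [3, 40, 149]

All cut coordinates (distinct, sorted): [3, 30, 39, 40, 67, 76, 105, 112, 120, 122, 136, 141, 149, 156, 171, 188]

Fragments:
  3→30: 27 bp
  30→39: 9 bp
  39→40: 1 bp
  40→67: 27 bp
  67→76: 9 bp
  76→105: 29 bp
  105→112: 7 bp
  112→120: 8 bp
  120→122: 2 bp
  122→136: 14 bp
  136→141: 5 bp
  141→149: 8 bp
  149→156: 7 bp
  156→171: 15 bp
  171→188: 17 bp
  188→3 (wrap): 197-188+3 = 12 bp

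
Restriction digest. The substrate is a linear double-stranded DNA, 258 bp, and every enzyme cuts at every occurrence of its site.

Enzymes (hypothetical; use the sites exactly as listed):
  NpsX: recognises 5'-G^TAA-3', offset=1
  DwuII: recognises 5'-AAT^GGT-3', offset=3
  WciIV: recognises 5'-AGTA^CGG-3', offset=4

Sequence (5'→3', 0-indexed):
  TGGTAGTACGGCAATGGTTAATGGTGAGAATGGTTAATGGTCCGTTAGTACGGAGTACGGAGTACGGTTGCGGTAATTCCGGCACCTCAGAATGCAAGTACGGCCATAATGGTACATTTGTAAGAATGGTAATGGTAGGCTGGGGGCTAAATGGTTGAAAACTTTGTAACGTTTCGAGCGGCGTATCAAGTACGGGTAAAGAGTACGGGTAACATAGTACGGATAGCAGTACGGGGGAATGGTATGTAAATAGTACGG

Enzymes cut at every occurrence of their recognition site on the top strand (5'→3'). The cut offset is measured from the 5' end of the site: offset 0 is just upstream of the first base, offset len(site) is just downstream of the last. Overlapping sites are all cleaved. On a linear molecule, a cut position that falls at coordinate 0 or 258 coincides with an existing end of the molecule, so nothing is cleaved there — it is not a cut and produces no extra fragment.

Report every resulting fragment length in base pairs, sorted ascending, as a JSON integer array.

Per-enzyme occurrences:
  NpsX (GTAA, off=1): starts [72, 119, 128, 165, 195, 208, 245] → cuts [73, 120, 129, 166, 196, 209, 246]
  DwuII (AATGGT, off=3): starts [12, 19, 28, 35, 107, 124, 130, 149, 237] → cuts [15, 22, 31, 38, 110, 127, 133, 152, 240]
  WciIV (AGTACGG, off=4): starts [4, 46, 53, 60, 96, 188, 201, 215, 227, 251] → cuts [8, 50, 57, 64, 100, 192, 205, 219, 231, 255]

Pooled cuts: [8, 15, 22, 31, 38, 50, 57, 64, 73, 100, 110, 120, 127, 129, 133, 152, 166, 192, 196, 205, 209, 219, 231, 240, 246, 255]

Fragment lengths:
  [0,8): 8 bp
  [8,15): 7 bp
  [15,22): 7 bp
  [22,31): 9 bp
  [31,38): 7 bp
  [38,50): 12 bp
  [50,57): 7 bp
  [57,64): 7 bp
  [64,73): 9 bp
  [73,100): 27 bp
  [100,110): 10 bp
  [110,120): 10 bp
  [120,127): 7 bp
  [127,129): 2 bp
  [129,133): 4 bp
  [133,152): 19 bp
  [152,166): 14 bp
  [166,192): 26 bp
  [192,196): 4 bp
  [196,205): 9 bp
  [205,209): 4 bp
  [209,219): 10 bp
  [219,231): 12 bp
  [231,240): 9 bp
  [240,246): 6 bp
  [246,255): 9 bp
  [255,258): 3 bp

[2,3,4,4,4,6,7,7,7,7,7,7,8,9,9,9,9,9,10,10,10,12,12,14,19,26,27]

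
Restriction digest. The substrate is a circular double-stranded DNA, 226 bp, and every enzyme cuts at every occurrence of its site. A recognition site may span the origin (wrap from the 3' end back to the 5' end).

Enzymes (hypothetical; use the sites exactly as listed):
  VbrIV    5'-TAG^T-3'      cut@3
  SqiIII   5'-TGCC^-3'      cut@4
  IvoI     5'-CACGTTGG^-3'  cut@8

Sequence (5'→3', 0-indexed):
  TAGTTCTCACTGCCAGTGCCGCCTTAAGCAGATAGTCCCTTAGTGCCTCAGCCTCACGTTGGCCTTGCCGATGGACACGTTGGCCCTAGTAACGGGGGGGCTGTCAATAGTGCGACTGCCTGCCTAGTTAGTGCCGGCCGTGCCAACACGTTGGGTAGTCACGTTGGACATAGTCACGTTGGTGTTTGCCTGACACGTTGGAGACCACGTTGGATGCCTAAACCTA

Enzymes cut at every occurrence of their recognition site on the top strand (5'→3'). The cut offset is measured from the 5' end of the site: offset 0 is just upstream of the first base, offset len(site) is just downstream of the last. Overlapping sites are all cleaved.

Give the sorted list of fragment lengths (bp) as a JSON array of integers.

[3,4,4,4,4,4,5,6,6,6,7,8,8,9,9,9,10,10,11,11,11,12,14,15,15,21]

Scan for sites:
  VbrIV (TAGT, off=3): starts [0, 32, 40, 86, 107, 124, 128, 155, 170] → cuts [3, 35, 43, 89, 110, 127, 131, 158, 173]
  SqiIII (TGCC, off=4): starts [10, 16, 43, 65, 116, 120, 131, 140, 186, 214] → cuts [14, 20, 47, 69, 120, 124, 135, 144, 190, 218]
  IvoI (CACGTTGG, off=8): starts [54, 75, 146, 159, 174, 193, 205] → cuts [62, 83, 154, 167, 182, 201, 213]

All cut coordinates (distinct, sorted): [3, 14, 20, 35, 43, 47, 62, 69, 83, 89, 110, 120, 124, 127, 131, 135, 144, 154, 158, 167, 173, 182, 190, 201, 213, 218]

Fragment lengths:
  3→14: 11 bp
  14→20: 6 bp
  20→35: 15 bp
  35→43: 8 bp
  43→47: 4 bp
  47→62: 15 bp
  62→69: 7 bp
  69→83: 14 bp
  83→89: 6 bp
  89→110: 21 bp
  110→120: 10 bp
  120→124: 4 bp
  124→127: 3 bp
  127→131: 4 bp
  131→135: 4 bp
  135→144: 9 bp
  144→154: 10 bp
  154→158: 4 bp
  158→167: 9 bp
  167→173: 6 bp
  173→182: 9 bp
  182→190: 8 bp
  190→201: 11 bp
  201→213: 12 bp
  213→218: 5 bp
  218→3 (wrap): 226-218+3 = 11 bp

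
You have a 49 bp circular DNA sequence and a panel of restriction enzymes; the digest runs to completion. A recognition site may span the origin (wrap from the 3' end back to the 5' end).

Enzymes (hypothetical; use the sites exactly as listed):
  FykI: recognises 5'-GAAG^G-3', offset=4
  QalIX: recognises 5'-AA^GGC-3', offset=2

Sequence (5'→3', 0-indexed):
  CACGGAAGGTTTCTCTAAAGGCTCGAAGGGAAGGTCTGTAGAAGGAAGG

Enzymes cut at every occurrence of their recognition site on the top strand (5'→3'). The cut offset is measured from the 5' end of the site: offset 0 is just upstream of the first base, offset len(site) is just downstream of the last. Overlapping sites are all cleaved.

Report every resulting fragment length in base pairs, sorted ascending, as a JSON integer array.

[1,3,5,9,9,11,11]

Site scan:
  FykI GAAGG/4: at [4, 24, 29, 40, 44] ⇒ [8, 28, 33, 44, 48]
  QalIX AAGGC/2: at [17, 45] ⇒ [19, 47]

All cut coordinates (distinct, sorted): [8, 19, 28, 33, 44, 47, 48]

Fragment lengths:
  8→19: 11 bp
  19→28: 9 bp
  28→33: 5 bp
  33→44: 11 bp
  44→47: 3 bp
  47→48: 1 bp
  48→8 (wrap): 49-48+8 = 9 bp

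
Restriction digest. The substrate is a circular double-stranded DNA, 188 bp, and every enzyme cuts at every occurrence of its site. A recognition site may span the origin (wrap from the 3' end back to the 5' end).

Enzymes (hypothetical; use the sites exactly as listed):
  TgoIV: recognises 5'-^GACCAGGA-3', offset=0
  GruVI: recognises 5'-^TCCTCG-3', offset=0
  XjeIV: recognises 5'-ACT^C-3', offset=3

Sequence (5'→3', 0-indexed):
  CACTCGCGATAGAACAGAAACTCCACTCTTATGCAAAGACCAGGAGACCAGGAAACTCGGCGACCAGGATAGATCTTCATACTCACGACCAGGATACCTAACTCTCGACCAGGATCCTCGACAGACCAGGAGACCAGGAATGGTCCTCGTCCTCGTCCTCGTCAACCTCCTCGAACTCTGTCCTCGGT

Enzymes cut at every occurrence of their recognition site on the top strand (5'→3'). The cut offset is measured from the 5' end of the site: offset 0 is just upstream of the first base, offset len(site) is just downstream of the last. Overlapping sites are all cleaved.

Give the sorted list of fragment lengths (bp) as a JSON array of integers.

Site scan:
  TgoIV (GACCAGGA, off=0): starts [37, 45, 61, 86, 106, 123, 131] → cuts [37, 45, 61, 86, 106, 123, 131]
  GruVI (TCCTCG, off=0): starts [114, 143, 149, 155, 167, 180] → cuts [114, 143, 149, 155, 167, 180]
  XjeIV (ACTC, off=3): starts [1, 19, 24, 54, 80, 100, 174] → cuts [4, 22, 27, 57, 83, 103, 177]

Pooled cuts: [4, 22, 27, 37, 45, 57, 61, 83, 86, 103, 106, 114, 123, 131, 143, 149, 155, 167, 177, 180]

Fragments:
  4→22: 18 bp
  22→27: 5 bp
  27→37: 10 bp
  37→45: 8 bp
  45→57: 12 bp
  57→61: 4 bp
  61→83: 22 bp
  83→86: 3 bp
  86→103: 17 bp
  103→106: 3 bp
  106→114: 8 bp
  114→123: 9 bp
  123→131: 8 bp
  131→143: 12 bp
  143→149: 6 bp
  149→155: 6 bp
  155→167: 12 bp
  167→177: 10 bp
  177→180: 3 bp
  180→4 (wrap): 188-180+4 = 12 bp

[3,3,3,4,5,6,6,8,8,8,9,10,10,12,12,12,12,17,18,22]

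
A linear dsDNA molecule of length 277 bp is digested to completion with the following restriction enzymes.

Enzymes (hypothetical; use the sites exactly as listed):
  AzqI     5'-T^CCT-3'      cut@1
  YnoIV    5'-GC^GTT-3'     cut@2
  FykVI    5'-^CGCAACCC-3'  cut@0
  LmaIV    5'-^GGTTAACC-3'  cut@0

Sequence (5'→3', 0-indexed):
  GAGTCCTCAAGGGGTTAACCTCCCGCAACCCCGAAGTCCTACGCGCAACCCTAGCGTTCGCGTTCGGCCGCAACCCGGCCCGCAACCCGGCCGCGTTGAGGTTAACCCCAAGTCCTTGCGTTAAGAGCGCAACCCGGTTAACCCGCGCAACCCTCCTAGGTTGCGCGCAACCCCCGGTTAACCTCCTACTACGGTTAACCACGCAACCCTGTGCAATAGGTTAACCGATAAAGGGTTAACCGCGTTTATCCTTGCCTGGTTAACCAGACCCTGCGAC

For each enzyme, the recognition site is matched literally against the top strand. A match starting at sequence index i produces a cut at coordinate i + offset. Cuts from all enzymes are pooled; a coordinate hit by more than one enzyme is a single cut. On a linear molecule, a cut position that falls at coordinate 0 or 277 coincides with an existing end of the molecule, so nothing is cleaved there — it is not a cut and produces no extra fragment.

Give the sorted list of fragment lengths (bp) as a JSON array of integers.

[4,5,6,6,6,6,7,8,8,8,8,8,9,9,9,10,10,10,11,11,12,12,14,14,14,15,17,20]

Per-enzyme occurrences:
  AzqI TCCT/1: at [3, 36, 112, 153, 183, 248] ⇒ [4, 37, 113, 154, 184, 249]
  YnoIV GCGTT/2: at [53, 59, 92, 117, 241] ⇒ [55, 61, 94, 119, 243]
  FykVI CGCAACCC/0: at [23, 43, 68, 80, 127, 145, 165, 201] ⇒ [23, 43, 68, 80, 127, 145, 165, 201]
  LmaIV GGTTAACC/0: at [12, 99, 135, 175, 192, 218, 233, 257] ⇒ [12, 99, 135, 175, 192, 218, 233, 257]

Pooled cuts: [4, 12, 23, 37, 43, 55, 61, 68, 80, 94, 99, 113, 119, 127, 135, 145, 154, 165, 175, 184, 192, 201, 218, 233, 243, 249, 257]

Fragments:
  [0,4): 4 bp
  [4,12): 8 bp
  [12,23): 11 bp
  [23,37): 14 bp
  [37,43): 6 bp
  [43,55): 12 bp
  [55,61): 6 bp
  [61,68): 7 bp
  [68,80): 12 bp
  [80,94): 14 bp
  [94,99): 5 bp
  [99,113): 14 bp
  [113,119): 6 bp
  [119,127): 8 bp
  [127,135): 8 bp
  [135,145): 10 bp
  [145,154): 9 bp
  [154,165): 11 bp
  [165,175): 10 bp
  [175,184): 9 bp
  [184,192): 8 bp
  [192,201): 9 bp
  [201,218): 17 bp
  [218,233): 15 bp
  [233,243): 10 bp
  [243,249): 6 bp
  [249,257): 8 bp
  [257,277): 20 bp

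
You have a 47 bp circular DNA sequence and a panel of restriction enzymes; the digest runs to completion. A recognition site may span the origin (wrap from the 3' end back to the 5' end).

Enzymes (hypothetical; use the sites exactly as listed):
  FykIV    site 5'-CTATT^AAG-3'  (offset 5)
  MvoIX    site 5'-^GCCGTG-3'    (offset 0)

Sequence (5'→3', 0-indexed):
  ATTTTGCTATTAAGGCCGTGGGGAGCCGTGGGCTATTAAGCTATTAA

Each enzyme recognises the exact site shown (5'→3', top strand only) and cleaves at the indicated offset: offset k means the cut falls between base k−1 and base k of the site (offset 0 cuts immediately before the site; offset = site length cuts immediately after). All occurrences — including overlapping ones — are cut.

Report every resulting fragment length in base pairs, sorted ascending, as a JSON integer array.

Site scan:
  FykIV CTATTAAG/5: at [6, 32] ⇒ [11, 37]
  MvoIX GCCGTG/0: at [14, 24] ⇒ [14, 24]

All cut coordinates (distinct, sorted): [11, 14, 24, 37]

Fragments:
  11→14: 3 bp
  14→24: 10 bp
  24→37: 13 bp
  37→11 (wrap): 47-37+11 = 21 bp

[3,10,13,21]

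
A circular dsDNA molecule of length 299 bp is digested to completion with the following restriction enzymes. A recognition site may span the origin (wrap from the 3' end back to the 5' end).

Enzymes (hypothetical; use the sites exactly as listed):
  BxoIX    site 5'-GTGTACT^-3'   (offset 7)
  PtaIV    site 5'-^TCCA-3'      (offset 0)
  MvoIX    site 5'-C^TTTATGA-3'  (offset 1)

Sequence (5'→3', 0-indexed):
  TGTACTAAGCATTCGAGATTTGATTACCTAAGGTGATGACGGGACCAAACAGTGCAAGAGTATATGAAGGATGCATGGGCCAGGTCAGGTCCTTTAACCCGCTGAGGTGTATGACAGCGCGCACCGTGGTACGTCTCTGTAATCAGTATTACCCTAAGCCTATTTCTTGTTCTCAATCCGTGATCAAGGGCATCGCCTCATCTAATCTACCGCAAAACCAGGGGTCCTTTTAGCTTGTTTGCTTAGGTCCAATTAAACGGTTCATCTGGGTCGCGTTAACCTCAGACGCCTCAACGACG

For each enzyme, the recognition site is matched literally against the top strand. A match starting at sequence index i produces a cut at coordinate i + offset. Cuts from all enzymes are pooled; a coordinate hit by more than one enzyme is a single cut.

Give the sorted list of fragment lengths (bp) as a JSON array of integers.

[58,241]

Site scan:
  BxoIX GTGTACT/7: at [298] ⇒ [6]
  PtaIV TCCA/0: at [247] ⇒ [247]
  MvoIX (CTTTATGA, off=1): no sites

All cut coordinates (distinct, sorted): [6, 247]

Fragment lengths:
  6→247: 241 bp
  247→6 (wrap): 299-247+6 = 58 bp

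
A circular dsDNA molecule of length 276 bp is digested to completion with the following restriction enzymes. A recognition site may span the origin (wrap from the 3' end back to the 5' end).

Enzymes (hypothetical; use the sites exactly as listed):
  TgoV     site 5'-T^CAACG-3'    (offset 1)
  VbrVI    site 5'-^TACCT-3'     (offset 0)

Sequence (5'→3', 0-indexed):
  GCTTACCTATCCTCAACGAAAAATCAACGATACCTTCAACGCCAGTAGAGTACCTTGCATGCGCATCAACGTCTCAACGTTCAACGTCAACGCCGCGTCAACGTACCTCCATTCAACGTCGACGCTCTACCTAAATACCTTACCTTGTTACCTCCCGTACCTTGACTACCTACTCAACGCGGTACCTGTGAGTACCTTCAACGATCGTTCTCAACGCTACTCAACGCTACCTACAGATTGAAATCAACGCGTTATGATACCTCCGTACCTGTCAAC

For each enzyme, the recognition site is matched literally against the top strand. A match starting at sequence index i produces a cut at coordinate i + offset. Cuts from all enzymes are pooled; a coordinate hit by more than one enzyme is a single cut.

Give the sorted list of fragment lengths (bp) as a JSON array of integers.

Scan for sites:
  TgoV TCAACG/1: at [12, 23, 35, 65, 73, 80, 86, 97, 112, 173, 197, 210, 220, 243, 271] ⇒ [13, 24, 36, 66, 74, 81, 87, 98, 113, 174, 198, 211, 221, 244, 272]
  VbrVI TACCT/0: at [3, 30, 50, 103, 127, 135, 140, 148, 157, 166, 182, 192, 227, 257, 265] ⇒ [3, 30, 50, 103, 127, 135, 140, 148, 157, 166, 182, 192, 227, 257, 265]

Pooled cuts: [3, 13, 24, 30, 36, 50, 66, 74, 81, 87, 98, 103, 113, 127, 135, 140, 148, 157, 166, 174, 182, 192, 198, 211, 221, 227, 244, 257, 265, 272]

Fragment lengths:
  3→13: 10 bp
  13→24: 11 bp
  24→30: 6 bp
  30→36: 6 bp
  36→50: 14 bp
  50→66: 16 bp
  66→74: 8 bp
  74→81: 7 bp
  81→87: 6 bp
  87→98: 11 bp
  98→103: 5 bp
  103→113: 10 bp
  113→127: 14 bp
  127→135: 8 bp
  135→140: 5 bp
  140→148: 8 bp
  148→157: 9 bp
  157→166: 9 bp
  166→174: 8 bp
  174→182: 8 bp
  182→192: 10 bp
  192→198: 6 bp
  198→211: 13 bp
  211→221: 10 bp
  221→227: 6 bp
  227→244: 17 bp
  244→257: 13 bp
  257→265: 8 bp
  265→272: 7 bp
  272→3 (wrap): 276-272+3 = 7 bp

[5,5,6,6,6,6,6,7,7,7,8,8,8,8,8,8,9,9,10,10,10,10,11,11,13,13,14,14,16,17]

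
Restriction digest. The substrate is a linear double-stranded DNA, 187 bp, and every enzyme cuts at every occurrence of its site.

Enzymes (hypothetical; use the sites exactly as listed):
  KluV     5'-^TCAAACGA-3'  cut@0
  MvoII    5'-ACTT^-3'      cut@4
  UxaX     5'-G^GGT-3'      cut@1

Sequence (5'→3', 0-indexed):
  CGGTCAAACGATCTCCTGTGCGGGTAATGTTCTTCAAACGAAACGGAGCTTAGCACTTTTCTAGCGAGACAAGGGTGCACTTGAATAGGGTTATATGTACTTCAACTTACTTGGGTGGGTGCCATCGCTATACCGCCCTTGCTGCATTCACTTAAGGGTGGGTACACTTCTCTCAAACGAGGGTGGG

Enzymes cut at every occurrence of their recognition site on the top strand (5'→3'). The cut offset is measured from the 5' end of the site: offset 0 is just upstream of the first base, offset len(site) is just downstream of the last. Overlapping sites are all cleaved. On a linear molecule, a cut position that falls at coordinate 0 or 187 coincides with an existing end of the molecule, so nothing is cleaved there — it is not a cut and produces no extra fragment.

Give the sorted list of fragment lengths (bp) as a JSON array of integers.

Scan for sites:
  KluV TCAAACGA/0: at [3, 33, 172] ⇒ [3, 33, 172]
  MvoII ACTT/4: at [54, 78, 98, 104, 108, 149, 165] ⇒ [58, 82, 102, 108, 112, 153, 169]
  UxaX GGGT/1: at [21, 72, 87, 112, 116, 155, 159, 180] ⇒ [22, 73, 88, 113, 117, 156, 160, 181]

Pooled cuts: [3, 22, 33, 58, 73, 82, 88, 102, 108, 112, 113, 117, 153, 156, 160, 169, 172, 181]

Fragment lengths:
  [0,3): 3 bp
  [3,22): 19 bp
  [22,33): 11 bp
  [33,58): 25 bp
  [58,73): 15 bp
  [73,82): 9 bp
  [82,88): 6 bp
  [88,102): 14 bp
  [102,108): 6 bp
  [108,112): 4 bp
  [112,113): 1 bp
  [113,117): 4 bp
  [117,153): 36 bp
  [153,156): 3 bp
  [156,160): 4 bp
  [160,169): 9 bp
  [169,172): 3 bp
  [172,181): 9 bp
  [181,187): 6 bp

[1,3,3,3,4,4,4,6,6,6,9,9,9,11,14,15,19,25,36]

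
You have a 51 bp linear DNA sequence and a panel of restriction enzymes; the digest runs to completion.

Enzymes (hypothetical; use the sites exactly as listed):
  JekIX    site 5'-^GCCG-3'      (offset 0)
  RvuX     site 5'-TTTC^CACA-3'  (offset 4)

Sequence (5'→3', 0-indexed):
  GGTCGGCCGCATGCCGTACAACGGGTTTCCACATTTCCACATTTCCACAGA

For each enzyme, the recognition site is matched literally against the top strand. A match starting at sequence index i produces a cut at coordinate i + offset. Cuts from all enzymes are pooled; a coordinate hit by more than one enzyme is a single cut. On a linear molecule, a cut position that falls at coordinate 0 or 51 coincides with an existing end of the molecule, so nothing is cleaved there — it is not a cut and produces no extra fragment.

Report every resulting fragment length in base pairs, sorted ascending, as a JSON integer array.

[5,6,7,8,8,17]

Scan for sites:
  JekIX (GCCG, off=0): starts [5, 12] → cuts [5, 12]
  RvuX (TTTCCACA, off=4): starts [25, 33, 41] → cuts [29, 37, 45]

Pooled cuts: [5, 12, 29, 37, 45]

Fragments:
  [0,5): 5 bp
  [5,12): 7 bp
  [12,29): 17 bp
  [29,37): 8 bp
  [37,45): 8 bp
  [45,51): 6 bp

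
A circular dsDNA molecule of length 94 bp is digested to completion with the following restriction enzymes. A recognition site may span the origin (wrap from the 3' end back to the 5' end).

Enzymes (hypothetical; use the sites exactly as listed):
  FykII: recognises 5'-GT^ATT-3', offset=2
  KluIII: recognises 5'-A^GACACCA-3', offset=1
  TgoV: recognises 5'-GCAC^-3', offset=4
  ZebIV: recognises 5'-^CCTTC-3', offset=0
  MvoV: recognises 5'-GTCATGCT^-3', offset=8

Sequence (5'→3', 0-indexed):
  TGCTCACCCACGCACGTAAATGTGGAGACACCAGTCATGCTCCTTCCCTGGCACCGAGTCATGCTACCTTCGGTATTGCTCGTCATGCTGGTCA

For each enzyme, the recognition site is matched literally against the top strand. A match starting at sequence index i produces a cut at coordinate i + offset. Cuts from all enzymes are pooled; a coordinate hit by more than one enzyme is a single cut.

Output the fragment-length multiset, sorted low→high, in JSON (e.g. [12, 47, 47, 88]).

Scan for sites:
  FykII GTATT/2: at [72] ⇒ [74]
  KluIII AGACACCA/1: at [25] ⇒ [26]
  TgoV GCAC/4: at [11, 50] ⇒ [15, 54]
  ZebIV CCTTC/0: at [41, 66] ⇒ [41, 66]
  MvoV GTCATGCT/8: at [33, 57, 81, 90] ⇒ [4, 41, 65, 89]

Pooled cuts: [4, 15, 26, 41, 54, 65, 66, 74, 89]

Fragment lengths:
  4→15: 11 bp
  15→26: 11 bp
  26→41: 15 bp
  41→54: 13 bp
  54→65: 11 bp
  65→66: 1 bp
  66→74: 8 bp
  74→89: 15 bp
  89→4 (wrap): 94-89+4 = 9 bp

[1,8,9,11,11,11,13,15,15]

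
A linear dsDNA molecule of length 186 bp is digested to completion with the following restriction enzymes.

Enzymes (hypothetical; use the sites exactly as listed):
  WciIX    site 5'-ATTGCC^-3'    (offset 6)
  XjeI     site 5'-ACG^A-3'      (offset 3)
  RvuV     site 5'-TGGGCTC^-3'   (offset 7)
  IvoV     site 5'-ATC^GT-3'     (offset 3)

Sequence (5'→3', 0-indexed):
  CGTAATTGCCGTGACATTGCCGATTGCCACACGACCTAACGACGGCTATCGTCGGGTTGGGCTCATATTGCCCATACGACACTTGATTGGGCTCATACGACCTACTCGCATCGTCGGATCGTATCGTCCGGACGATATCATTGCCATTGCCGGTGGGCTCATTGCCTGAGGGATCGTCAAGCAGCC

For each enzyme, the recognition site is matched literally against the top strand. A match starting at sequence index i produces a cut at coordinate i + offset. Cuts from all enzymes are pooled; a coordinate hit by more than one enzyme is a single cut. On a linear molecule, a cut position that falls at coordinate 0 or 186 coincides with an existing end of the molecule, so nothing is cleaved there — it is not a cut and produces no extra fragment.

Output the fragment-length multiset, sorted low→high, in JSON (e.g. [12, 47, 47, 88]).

[5,5,5,6,6,6,7,8,8,8,9,9,9,9,10,11,11,11,13,14,16]

Per-enzyme occurrences:
  WciIX ATTGCC/6: at [4, 15, 22, 66, 139, 145, 160] ⇒ [10, 21, 28, 72, 145, 151, 166]
  XjeI ACGA/3: at [30, 38, 75, 96, 131] ⇒ [33, 41, 78, 99, 134]
  RvuV TGGGCTC/7: at [57, 87, 153] ⇒ [64, 94, 160]
  IvoV ATCGT/3: at [47, 109, 117, 122, 172] ⇒ [50, 112, 120, 125, 175]

Pooled cuts: [10, 21, 28, 33, 41, 50, 64, 72, 78, 94, 99, 112, 120, 125, 134, 145, 151, 160, 166, 175]

Fragment lengths:
  [0,10): 10 bp
  [10,21): 11 bp
  [21,28): 7 bp
  [28,33): 5 bp
  [33,41): 8 bp
  [41,50): 9 bp
  [50,64): 14 bp
  [64,72): 8 bp
  [72,78): 6 bp
  [78,94): 16 bp
  [94,99): 5 bp
  [99,112): 13 bp
  [112,120): 8 bp
  [120,125): 5 bp
  [125,134): 9 bp
  [134,145): 11 bp
  [145,151): 6 bp
  [151,160): 9 bp
  [160,166): 6 bp
  [166,175): 9 bp
  [175,186): 11 bp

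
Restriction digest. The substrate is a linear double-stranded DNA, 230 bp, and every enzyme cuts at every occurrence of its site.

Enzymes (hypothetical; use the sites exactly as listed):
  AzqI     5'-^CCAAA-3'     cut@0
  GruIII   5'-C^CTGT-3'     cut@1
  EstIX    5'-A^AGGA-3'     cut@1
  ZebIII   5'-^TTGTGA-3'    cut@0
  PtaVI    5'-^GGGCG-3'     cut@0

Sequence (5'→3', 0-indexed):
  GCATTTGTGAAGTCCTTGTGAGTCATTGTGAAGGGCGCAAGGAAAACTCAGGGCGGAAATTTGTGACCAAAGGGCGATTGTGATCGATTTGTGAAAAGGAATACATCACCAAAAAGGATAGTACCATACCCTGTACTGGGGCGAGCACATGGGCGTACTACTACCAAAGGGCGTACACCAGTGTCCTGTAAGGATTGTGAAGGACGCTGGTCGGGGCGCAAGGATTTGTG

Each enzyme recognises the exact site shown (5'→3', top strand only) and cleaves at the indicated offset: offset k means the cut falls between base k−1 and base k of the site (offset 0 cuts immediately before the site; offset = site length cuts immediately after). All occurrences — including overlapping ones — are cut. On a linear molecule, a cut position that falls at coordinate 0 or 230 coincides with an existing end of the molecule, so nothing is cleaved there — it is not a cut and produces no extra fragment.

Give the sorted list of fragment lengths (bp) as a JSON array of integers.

Site scan:
  AzqI (CCAAA, off=0): starts [66, 108, 163] → cuts [66, 108, 163]
  GruIII (CCTGT, off=1): starts [129, 184] → cuts [130, 185]
  EstIX (AAGGA, off=1): starts [38, 95, 113, 189, 199, 219] → cuts [39, 96, 114, 190, 200, 220]
  ZebIII (TTGTGA, off=0): starts [4, 15, 25, 60, 77, 88, 194] → cuts [4, 15, 25, 60, 77, 88, 194]
  PtaVI (GGGCG, off=0): starts [32, 50, 71, 138, 150, 168, 213] → cuts [32, 50, 71, 138, 150, 168, 213]

All cut coordinates (distinct, sorted): [4, 15, 25, 32, 39, 50, 60, 66, 71, 77, 88, 96, 108, 114, 130, 138, 150, 163, 168, 185, 190, 194, 200, 213, 220]

Fragment lengths:
  [0,4): 4 bp
  [4,15): 11 bp
  [15,25): 10 bp
  [25,32): 7 bp
  [32,39): 7 bp
  [39,50): 11 bp
  [50,60): 10 bp
  [60,66): 6 bp
  [66,71): 5 bp
  [71,77): 6 bp
  [77,88): 11 bp
  [88,96): 8 bp
  [96,108): 12 bp
  [108,114): 6 bp
  [114,130): 16 bp
  [130,138): 8 bp
  [138,150): 12 bp
  [150,163): 13 bp
  [163,168): 5 bp
  [168,185): 17 bp
  [185,190): 5 bp
  [190,194): 4 bp
  [194,200): 6 bp
  [200,213): 13 bp
  [213,220): 7 bp
  [220,230): 10 bp

[4,4,5,5,5,6,6,6,6,7,7,7,8,8,10,10,10,11,11,11,12,12,13,13,16,17]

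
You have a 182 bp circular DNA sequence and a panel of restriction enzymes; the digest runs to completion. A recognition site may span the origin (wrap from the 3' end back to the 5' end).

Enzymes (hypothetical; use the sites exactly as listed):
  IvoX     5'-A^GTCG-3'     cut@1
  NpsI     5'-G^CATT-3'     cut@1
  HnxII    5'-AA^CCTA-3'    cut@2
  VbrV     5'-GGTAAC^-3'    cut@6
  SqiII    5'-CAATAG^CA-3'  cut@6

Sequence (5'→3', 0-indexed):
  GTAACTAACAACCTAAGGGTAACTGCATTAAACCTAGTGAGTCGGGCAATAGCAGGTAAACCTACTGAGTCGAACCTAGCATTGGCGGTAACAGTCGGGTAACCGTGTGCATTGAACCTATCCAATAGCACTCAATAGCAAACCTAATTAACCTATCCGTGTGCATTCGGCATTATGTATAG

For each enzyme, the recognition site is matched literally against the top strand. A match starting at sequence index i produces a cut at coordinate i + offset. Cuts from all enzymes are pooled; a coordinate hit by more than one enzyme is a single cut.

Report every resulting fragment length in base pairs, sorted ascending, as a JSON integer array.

Site scan:
  IvoX (AGTCG, off=1): starts [39, 67, 92] → cuts [40, 68, 93]
  NpsI (GCATT, off=1): starts [24, 78, 108, 162, 169] → cuts [25, 79, 109, 163, 170]
  HnxII (AACCTA, off=2): starts [9, 30, 58, 72, 114, 140, 149] → cuts [11, 32, 60, 74, 116, 142, 151]
  VbrV (GGTAAC, off=6): starts [17, 86, 97, 181] → cuts [5, 23, 92, 103]
  SqiII (CAATAGCA, off=6): starts [46, 122, 132] → cuts [52, 128, 138]

All cut coordinates (distinct, sorted): [5, 11, 23, 25, 32, 40, 52, 60, 68, 74, 79, 92, 93, 103, 109, 116, 128, 138, 142, 151, 163, 170]

Fragments:
  5→11: 6 bp
  11→23: 12 bp
  23→25: 2 bp
  25→32: 7 bp
  32→40: 8 bp
  40→52: 12 bp
  52→60: 8 bp
  60→68: 8 bp
  68→74: 6 bp
  74→79: 5 bp
  79→92: 13 bp
  92→93: 1 bp
  93→103: 10 bp
  103→109: 6 bp
  109→116: 7 bp
  116→128: 12 bp
  128→138: 10 bp
  138→142: 4 bp
  142→151: 9 bp
  151→163: 12 bp
  163→170: 7 bp
  170→5 (wrap): 182-170+5 = 17 bp

[1,2,4,5,6,6,6,7,7,7,8,8,8,9,10,10,12,12,12,12,13,17]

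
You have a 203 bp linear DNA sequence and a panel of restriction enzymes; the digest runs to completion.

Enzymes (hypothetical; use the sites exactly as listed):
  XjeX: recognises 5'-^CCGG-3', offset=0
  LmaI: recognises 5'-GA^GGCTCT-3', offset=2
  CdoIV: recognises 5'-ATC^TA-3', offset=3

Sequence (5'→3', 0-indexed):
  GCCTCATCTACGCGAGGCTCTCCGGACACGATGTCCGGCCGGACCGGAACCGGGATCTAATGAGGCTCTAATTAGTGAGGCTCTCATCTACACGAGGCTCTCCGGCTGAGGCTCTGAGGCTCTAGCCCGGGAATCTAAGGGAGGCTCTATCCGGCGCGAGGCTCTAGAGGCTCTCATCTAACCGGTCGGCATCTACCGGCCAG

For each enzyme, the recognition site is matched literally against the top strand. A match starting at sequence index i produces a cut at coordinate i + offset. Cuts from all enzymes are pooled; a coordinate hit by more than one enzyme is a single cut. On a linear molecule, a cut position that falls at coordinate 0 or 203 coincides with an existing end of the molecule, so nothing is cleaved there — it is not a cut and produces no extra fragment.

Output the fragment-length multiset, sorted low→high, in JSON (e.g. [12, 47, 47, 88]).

Scan for sites:
  XjeX (CCGG, off=0): starts [21, 34, 38, 43, 49, 101, 126, 150, 181, 195] → cuts [21, 34, 38, 43, 49, 101, 126, 150, 181, 195]
  LmaI (GAGGCTCT, off=2): starts [13, 61, 76, 93, 107, 115, 140, 157, 166] → cuts [15, 63, 78, 95, 109, 117, 142, 159, 168]
  CdoIV (ATCTA, off=3): starts [5, 54, 85, 132, 175, 190] → cuts [8, 57, 88, 135, 178, 193]

Pooled cuts: [8, 15, 21, 34, 38, 43, 49, 57, 63, 78, 88, 95, 101, 109, 117, 126, 135, 142, 150, 159, 168, 178, 181, 193, 195]

Fragments:
  [0,8): 8 bp
  [8,15): 7 bp
  [15,21): 6 bp
  [21,34): 13 bp
  [34,38): 4 bp
  [38,43): 5 bp
  [43,49): 6 bp
  [49,57): 8 bp
  [57,63): 6 bp
  [63,78): 15 bp
  [78,88): 10 bp
  [88,95): 7 bp
  [95,101): 6 bp
  [101,109): 8 bp
  [109,117): 8 bp
  [117,126): 9 bp
  [126,135): 9 bp
  [135,142): 7 bp
  [142,150): 8 bp
  [150,159): 9 bp
  [159,168): 9 bp
  [168,178): 10 bp
  [178,181): 3 bp
  [181,193): 12 bp
  [193,195): 2 bp
  [195,203): 8 bp

[2,3,4,5,6,6,6,6,7,7,7,8,8,8,8,8,8,9,9,9,9,10,10,12,13,15]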